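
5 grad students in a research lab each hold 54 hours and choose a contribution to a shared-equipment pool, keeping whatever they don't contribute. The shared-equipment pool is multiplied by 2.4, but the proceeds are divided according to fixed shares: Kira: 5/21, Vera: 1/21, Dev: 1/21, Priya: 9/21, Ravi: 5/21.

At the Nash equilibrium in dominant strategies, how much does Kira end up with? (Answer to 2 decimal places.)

Each unit j contributes comes back to j as 2.4 × (j's share), so j prefers to contribute only if that share exceeds 1/2.4 = 0.4167; otherwise keeping the unit dominates.
Priya alone (share 9/21) is above the threshold, contributing 54; the remaining 4 contribute 0. Total contributed: 54.
Kira keeps 54 and receives 2.4 × 54 × 5/21 = 30.86 from the shared-equipment pool, for a payoff of 84.86.

84.86 hours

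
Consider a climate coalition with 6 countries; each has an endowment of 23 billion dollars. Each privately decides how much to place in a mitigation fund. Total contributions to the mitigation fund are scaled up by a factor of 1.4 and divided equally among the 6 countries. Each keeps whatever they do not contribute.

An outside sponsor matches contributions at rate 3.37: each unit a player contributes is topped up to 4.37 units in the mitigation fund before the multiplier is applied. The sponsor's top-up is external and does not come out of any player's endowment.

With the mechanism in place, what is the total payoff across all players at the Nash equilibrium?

844.28 billion dollars

Under the mechanism each unit contributed yields 1.4 × 4.37 / 6 = 1.0197 back to its contributor per unit of net cost, which exceeds 1, making full contribution the dominant choice for everyone.
So the Nash equilibrium is full contribution by all 6; the group earns 1.4 × 4.37 × 138 = 844.28.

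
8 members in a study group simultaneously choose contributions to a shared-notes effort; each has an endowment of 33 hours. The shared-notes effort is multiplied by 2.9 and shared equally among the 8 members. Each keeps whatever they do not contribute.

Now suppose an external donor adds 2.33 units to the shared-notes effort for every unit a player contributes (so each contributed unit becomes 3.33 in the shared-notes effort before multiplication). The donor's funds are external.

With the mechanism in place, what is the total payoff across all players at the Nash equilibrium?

2549.45 hours

With the mechanism, a contributed unit returns 2.9 × 3.33 / 8 = 1.2071 per unit of net cost to the contributor — now above 1 — so contributing fully is weakly dominant for every player.
At the Nash equilibrium everyone contributes 33. Group total payoff = 2.9 × 3.33 × 264 = 2549.45.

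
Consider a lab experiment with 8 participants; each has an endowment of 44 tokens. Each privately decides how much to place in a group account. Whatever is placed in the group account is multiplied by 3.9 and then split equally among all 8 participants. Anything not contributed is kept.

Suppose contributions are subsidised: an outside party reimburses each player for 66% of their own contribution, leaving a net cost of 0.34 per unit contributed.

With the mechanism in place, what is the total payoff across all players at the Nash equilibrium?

1605.12 tokens

The effective private return per unit is now (3.9/8) / 0.34 = 1.4338 > 1, so every player's dominant strategy flips to full contribution.
So the Nash equilibrium is full contribution by all 8; the group earns 8 × (44 × 0.66 + 3.9 × 44) = 1605.12.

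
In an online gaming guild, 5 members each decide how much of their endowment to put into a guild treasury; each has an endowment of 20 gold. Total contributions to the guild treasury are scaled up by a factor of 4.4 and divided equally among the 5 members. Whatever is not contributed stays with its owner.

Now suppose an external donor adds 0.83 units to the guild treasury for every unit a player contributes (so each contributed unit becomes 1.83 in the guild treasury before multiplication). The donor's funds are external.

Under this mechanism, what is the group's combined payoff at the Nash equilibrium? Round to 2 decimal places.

With the mechanism, a contributed unit returns 4.4 × 1.83 / 5 = 1.6104 per unit of net cost to the contributor — now above 1 — so contributing fully is weakly dominant for every player.
At the Nash equilibrium everyone contributes 20. Group total payoff = 4.4 × 1.83 × 100 = 805.20.

805.20 gold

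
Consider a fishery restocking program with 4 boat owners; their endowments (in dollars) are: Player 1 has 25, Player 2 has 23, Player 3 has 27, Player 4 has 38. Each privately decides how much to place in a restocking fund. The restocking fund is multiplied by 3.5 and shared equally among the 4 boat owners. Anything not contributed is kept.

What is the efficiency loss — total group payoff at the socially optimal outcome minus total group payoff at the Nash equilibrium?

282.50 dollars

The private return per contributed unit is 3.5/4 = 0.8750 < 1 for every player regardless of endowment, so the Nash equilibrium is zero contribution and the group total is Σ E_j = 25 + 23 + 27 + 38 = 113.
Each contributed unit returns 3.500 to the group, so the social optimum is full contribution by everyone: group total = 3.500 × 113 = 395.50.
Efficiency loss = (3.500 − 1) × 113 = 282.50.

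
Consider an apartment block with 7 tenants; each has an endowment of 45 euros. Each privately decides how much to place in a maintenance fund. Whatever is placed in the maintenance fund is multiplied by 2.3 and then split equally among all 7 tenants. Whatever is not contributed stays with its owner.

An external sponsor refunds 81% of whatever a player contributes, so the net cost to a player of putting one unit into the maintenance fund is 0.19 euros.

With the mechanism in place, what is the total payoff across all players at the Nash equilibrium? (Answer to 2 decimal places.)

Under the mechanism each unit contributed yields (2.3/7) / 0.19 = 1.7293 back to its contributor per unit of net cost, which exceeds 1, making full contribution the dominant choice for everyone.
So the Nash equilibrium is full contribution by all 7; the group earns 7 × (45 × 0.81 + 2.3 × 45) = 979.65.

979.65 euros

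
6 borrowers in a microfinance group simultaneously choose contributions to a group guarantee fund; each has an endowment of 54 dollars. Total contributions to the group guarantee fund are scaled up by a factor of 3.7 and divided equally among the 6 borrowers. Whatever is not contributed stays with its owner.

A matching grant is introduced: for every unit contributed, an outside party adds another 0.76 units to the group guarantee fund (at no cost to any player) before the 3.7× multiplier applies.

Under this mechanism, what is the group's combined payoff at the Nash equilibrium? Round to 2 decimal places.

The effective private return per unit is now 3.7 × 1.76 / 6 = 1.0853 > 1, so every player's dominant strategy flips to full contribution.
At the Nash equilibrium everyone contributes 54. Group total payoff = 3.7 × 1.76 × 324 = 2109.89.

2109.89 dollars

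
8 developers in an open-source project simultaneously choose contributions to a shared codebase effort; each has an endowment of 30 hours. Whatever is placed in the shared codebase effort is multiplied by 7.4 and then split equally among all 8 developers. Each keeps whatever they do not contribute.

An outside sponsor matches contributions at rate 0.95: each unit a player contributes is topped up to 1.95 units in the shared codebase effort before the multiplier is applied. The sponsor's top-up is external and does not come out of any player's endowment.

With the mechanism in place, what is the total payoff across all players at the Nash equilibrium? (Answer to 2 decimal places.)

3463.20 hours

Under the mechanism each unit contributed yields 7.4 × 1.95 / 8 = 1.8038 back to its contributor per unit of net cost, which exceeds 1, making full contribution the dominant choice for everyone.
At the Nash equilibrium everyone contributes 30. Group total payoff = 7.4 × 1.95 × 240 = 3463.20.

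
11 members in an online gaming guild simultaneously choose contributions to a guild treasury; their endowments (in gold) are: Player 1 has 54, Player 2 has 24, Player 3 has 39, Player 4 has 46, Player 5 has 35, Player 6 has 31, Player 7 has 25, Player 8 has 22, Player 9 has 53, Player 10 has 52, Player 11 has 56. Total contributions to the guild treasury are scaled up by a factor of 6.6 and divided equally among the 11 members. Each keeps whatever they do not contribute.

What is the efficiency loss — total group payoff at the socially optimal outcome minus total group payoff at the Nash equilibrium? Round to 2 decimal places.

The private return per contributed unit is 6.6/11 = 0.6000 < 1 for every player regardless of endowment, so the Nash equilibrium is zero contribution and the group total is Σ E_j = 54 + 24 + 39 + 46 + 35 + 31 + 25 + 22 + 53 + 52 + 56 = 437.
Each contributed unit returns 6.600 to the group, so the social optimum is full contribution by everyone: group total = 6.600 × 437 = 2884.20.
Efficiency loss = (6.600 − 1) × 437 = 2447.20.

2447.20 gold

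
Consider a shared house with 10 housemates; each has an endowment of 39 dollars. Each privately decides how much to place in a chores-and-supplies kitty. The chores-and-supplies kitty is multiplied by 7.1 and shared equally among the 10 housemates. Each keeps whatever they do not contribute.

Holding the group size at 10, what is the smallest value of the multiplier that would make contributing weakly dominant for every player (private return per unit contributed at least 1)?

10

A contributed unit returns (multiplier)/10 to its contributor.
This reaches 1 exactly when the multiplier is 10.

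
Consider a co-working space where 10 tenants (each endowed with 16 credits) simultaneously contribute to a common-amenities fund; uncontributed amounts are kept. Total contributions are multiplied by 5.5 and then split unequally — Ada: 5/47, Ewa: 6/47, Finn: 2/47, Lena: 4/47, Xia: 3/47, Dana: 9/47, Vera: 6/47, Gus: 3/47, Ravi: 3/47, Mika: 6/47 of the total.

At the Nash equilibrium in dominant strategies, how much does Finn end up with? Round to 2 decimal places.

19.74 credits

A player with share s gets back 5.5·s per unit contributed, so full contribution is dominant for anyone with s > 1/5.5 = 0.1818 and zero contribution is dominant for anyone below.
Only Dana (9/47) clears that bar, contributing 16; the remaining 9 contribute 0. Total contributed: 16.
Finn keeps 16 and receives 5.5 × 16 × 2/47 = 3.74 from the common-amenities fund, for a payoff of 19.74.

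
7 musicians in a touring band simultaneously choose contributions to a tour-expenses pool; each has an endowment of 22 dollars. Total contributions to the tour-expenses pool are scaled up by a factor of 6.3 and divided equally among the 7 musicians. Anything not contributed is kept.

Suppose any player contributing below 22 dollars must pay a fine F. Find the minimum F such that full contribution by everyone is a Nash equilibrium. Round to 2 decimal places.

Given the others contribute fully, the best deviation is to contribute 0 (any partial contribution still incurs the fine and gives up units whose private return 0.9000 is below 1).
Deviating from 22 to 0 saves 22 dollars but forfeits the deviator's share of the drop in the tour-expenses pool: 6.3/7 × 22 = 19.80.
So the deviation gain is 22 − 19.80 = 2.20, and the fine must be at least 2.20 dollars to wipe it out.

2.20 dollars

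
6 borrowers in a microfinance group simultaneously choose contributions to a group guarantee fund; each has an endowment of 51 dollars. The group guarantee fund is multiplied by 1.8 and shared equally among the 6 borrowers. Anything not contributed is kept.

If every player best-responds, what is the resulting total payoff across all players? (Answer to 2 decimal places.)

306.00 dollars

Each contributed unit returns 1.8/6 = 0.3000 to its contributor — below 1 — so contributing 0 is dominant for every player. At the Nash equilibrium everyone keeps their 51, and the group total is 6 × 51 = 306.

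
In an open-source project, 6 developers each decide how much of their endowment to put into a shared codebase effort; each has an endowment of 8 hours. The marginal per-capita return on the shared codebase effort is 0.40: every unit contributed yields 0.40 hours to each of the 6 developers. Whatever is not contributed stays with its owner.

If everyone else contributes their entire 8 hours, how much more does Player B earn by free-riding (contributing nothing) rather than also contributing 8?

Switching from a contribution of 8 to 0 lets Player B keep an extra 8 hours, but lowers the shared codebase effort by 8, which costs Player B their own share of that drop: 0.40 × 8 = 3.20.
Net gain = 8 − 3.20 = 4.80. The private return per contributed unit (0.40) is below 1, so free-riding is indeed the best response regardless of what the others do.

4.80 hours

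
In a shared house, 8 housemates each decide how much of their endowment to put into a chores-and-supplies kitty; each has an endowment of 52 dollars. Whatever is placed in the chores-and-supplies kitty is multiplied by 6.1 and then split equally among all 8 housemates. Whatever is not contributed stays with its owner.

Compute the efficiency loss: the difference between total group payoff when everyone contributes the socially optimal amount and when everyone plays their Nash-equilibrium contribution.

2121.60 dollars

Each contributed unit returns 6.1/8 = 0.7625 to its contributor — below 1 — so contributing 0 is dominant for every player. At the Nash equilibrium everyone keeps their 52, and the group total is 8 × 52 = 416.
Each contributed unit returns 6.100 to the group as a whole (0.7625 to each of 8 players), which exceeds 1, so the social optimum is full contribution: group total = 6.100 × 416 = 2537.60.
Efficiency loss = 2537.60 − 416 = 2121.60.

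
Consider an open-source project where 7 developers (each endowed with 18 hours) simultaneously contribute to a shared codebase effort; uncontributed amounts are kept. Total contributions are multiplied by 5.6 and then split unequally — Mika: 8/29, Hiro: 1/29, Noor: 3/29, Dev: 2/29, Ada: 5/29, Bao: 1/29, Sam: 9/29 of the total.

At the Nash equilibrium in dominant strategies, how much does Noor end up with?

A player with share s gets back 5.6·s per unit contributed, so full contribution is dominant for anyone with s > 1/5.6 = 0.1786 and zero contribution is dominant for anyone below.
Mika and Sam are above the threshold, contributing 18 each; the remaining 5 contribute 0. Total contributed: 36.
Noor keeps 18 and receives 5.6 × 36 × 3/29 = 20.86 from the shared codebase effort, for a payoff of 38.86.

38.86 hours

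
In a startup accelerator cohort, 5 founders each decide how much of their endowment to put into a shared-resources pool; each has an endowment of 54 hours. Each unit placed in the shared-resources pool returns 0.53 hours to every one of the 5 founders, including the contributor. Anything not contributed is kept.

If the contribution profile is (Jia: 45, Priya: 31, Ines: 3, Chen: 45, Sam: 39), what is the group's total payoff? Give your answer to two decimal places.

Total contributed: 45 + 31 + 3 + 45 + 39 = 163; total kept: 5 × 54 − 163 = 107.
The shared-resources pool pays out 0.53 × 5 × 163 = 431.95 in aggregate.
Group total = 107 + 431.95 = 538.95.

538.95 hours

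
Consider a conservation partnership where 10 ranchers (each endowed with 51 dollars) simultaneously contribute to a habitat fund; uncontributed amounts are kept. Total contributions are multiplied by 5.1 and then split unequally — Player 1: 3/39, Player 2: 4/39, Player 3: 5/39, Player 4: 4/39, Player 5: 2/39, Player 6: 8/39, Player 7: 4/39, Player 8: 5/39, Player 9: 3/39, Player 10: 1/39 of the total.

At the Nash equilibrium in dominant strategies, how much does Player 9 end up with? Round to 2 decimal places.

71.01 dollars

A player with share s gets back 5.1·s per unit contributed, so full contribution is dominant for anyone with s > 1/5.1 = 0.1961 and zero contribution is dominant for anyone below.
Player 6 alone (share 8/39) is above the threshold, contributing 51; the remaining 9 contribute 0. Total contributed: 51.
Player 9 keeps 51 and receives 5.1 × 51 × 3/39 = 20.01 from the habitat fund, for a payoff of 71.01.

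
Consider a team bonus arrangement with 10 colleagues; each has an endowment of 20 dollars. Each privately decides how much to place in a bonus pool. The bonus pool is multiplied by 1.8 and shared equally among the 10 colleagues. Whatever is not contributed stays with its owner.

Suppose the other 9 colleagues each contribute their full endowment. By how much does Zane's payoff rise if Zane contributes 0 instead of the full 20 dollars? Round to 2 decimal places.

16.40 dollars

Switching from a contribution of 20 to 0 lets Zane keep an extra 20 dollars, but lowers the bonus pool by 20, which costs Zane their own share of that drop: 1.8/10 × 20 = 3.60.
Net gain = 20 − 3.60 = 16.40. The private return per contributed unit (0.1800) is below 1, so free-riding is indeed the best response regardless of what the others do.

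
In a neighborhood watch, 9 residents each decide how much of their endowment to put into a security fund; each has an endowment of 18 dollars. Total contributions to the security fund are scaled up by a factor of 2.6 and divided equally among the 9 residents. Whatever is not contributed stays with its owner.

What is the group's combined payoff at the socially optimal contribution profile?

Each contributed unit returns 2.600 to the group as a whole (0.2889 to each of 9 players), which exceeds 1, so the social optimum is full contribution: group total = 2.600 × 162 = 421.20.

421.20 dollars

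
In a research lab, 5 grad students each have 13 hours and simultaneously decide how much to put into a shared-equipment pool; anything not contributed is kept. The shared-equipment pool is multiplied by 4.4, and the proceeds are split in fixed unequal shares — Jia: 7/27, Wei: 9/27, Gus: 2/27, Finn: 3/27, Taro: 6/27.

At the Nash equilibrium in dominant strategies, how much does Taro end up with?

Each unit j contributes comes back to j as 4.4 × (j's share), so j prefers to contribute only if that share exceeds 1/4.4 = 0.2273; otherwise keeping the unit dominates.
Jia and Wei are above the threshold, contributing 13 each; the remaining 3 contribute 0. Total contributed: 26.
Taro keeps 13 and receives 4.4 × 26 × 6/27 = 25.42 from the shared-equipment pool, for a payoff of 38.42.

38.42 hours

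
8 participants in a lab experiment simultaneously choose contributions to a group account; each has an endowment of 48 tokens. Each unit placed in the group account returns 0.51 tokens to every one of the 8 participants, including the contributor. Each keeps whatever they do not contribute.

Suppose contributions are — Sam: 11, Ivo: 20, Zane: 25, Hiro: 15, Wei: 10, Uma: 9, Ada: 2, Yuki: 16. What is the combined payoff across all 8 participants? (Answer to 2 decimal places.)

Total contributed: 11 + 20 + 25 + 15 + 10 + 9 + 2 + 16 = 108; total kept: 8 × 48 − 108 = 276.
The group account pays out 0.51 × 8 × 108 = 440.64 in aggregate.
Group total = 276 + 440.64 = 716.64.

716.64 tokens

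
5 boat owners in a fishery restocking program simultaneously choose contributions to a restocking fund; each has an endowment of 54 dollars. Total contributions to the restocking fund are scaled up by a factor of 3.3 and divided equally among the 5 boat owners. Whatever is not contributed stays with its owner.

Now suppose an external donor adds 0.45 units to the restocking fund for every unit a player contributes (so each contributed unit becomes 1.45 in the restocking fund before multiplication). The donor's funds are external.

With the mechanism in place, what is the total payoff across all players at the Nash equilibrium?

With the mechanism, a contributed unit returns 3.3 × 1.45 / 5 = 0.9570 per unit of net cost — still below 1 — so contributing 0 remains dominant for every player.
Everyone keeps their endowment and the group total is 5 × 54 = 270.

270.00 dollars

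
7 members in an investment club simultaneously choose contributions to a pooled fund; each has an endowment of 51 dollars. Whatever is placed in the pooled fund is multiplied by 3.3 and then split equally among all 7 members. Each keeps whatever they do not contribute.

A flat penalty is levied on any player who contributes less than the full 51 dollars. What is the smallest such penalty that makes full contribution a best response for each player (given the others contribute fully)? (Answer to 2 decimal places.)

Given the others contribute fully, the best deviation is to contribute 0 (any partial contribution still incurs the fine and gives up units whose private return 0.4714 is below 1).
Deviating from 51 to 0 saves 51 dollars but forfeits the deviator's share of the drop in the pooled fund: 3.3/7 × 51 = 24.04.
So the deviation gain is 51 − 24.04 = 26.96, and the fine must be at least 26.96 dollars to wipe it out.

26.96 dollars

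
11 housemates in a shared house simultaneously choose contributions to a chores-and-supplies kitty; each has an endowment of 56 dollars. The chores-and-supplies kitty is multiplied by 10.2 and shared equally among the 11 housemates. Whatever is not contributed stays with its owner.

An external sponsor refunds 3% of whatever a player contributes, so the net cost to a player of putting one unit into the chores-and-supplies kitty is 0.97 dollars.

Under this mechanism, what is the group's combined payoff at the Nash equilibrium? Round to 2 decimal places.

616.00 dollars

Even with the mechanism, each unit contributed returns only (10.2/11) / 0.97 = 0.9560 per unit of net cost, so contributing nothing is still dominant.
Everyone keeps their endowment and the group total is 11 × 56 = 616.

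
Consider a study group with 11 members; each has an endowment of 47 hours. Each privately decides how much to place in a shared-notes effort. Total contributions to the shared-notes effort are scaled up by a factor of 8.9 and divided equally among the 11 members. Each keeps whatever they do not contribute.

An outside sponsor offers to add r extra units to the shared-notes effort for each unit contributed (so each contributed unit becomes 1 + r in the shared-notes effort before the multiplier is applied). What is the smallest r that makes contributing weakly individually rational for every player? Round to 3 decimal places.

0.236

With matching at rate r, one contributed unit becomes (1 + r) in the shared-notes effort and returns 8.9 × (1 + r) / 11 to the contributor.
Setting this equal to 1: 1 + r = 11/8.9 = 1.2360.
So the minimum matching rate is r = 1.2360 − 1 = 0.236.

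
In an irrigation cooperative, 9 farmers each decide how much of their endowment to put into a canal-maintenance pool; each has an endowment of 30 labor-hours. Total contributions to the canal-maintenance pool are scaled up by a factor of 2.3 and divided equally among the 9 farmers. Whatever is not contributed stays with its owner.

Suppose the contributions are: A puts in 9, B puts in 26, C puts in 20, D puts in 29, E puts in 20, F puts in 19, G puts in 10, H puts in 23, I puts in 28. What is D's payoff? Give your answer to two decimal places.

48.02 labor-hours

Total contributed: 9 + 26 + 20 + 29 + 20 + 19 + 10 + 23 + 28 = 184.
Each receives 2.3 × 184 / 9 = 47.02 from the canal-maintenance pool.
D keeps 30 − 29 = 1, so D's payoff is 1 + 47.02 = 48.02.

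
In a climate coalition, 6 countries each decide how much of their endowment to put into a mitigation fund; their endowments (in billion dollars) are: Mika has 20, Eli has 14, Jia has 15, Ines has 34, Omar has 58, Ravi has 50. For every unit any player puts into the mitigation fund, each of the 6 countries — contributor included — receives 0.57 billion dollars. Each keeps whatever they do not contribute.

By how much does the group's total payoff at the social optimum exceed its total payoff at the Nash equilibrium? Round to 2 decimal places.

462.22 billion dollars

The private return per contributed unit is 0.57 < 1 for everyone, so the Nash equilibrium is zero contribution and the group total is Σ E_j = 20 + 14 + 15 + 34 + 58 + 50 = 191.
Each contributed unit returns 3.420 to the group, so the social optimum is full contribution by everyone: group total = 3.420 × 191 = 653.22.
Efficiency loss = (3.420 − 1) × 191 = 462.22.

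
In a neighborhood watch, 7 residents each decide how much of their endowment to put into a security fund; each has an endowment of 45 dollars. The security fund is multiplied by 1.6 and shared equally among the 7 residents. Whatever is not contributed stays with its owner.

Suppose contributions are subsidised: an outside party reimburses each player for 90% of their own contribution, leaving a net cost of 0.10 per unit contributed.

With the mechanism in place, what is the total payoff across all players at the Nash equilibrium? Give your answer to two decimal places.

787.50 dollars

With the mechanism, a contributed unit returns (1.6/7) / 0.10 = 2.2857 per unit of net cost to the contributor — now above 1 — so contributing fully is weakly dominant for every player.
So the Nash equilibrium is full contribution by all 7; the group earns 7 × (45 × 0.90 + 1.6 × 45) = 787.50.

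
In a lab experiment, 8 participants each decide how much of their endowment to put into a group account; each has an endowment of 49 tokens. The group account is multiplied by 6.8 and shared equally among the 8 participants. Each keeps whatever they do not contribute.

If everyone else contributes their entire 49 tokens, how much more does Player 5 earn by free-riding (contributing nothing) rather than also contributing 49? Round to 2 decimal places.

Switching from a contribution of 49 to 0 lets Player 5 keep an extra 49 tokens, but lowers the group account by 49, which costs Player 5 their own share of that drop: 6.8/8 × 49 = 41.65.
Net gain = 49 − 41.65 = 7.35. The private return per contributed unit (0.8500) is below 1, so free-riding is indeed the best response regardless of what the others do.

7.35 tokens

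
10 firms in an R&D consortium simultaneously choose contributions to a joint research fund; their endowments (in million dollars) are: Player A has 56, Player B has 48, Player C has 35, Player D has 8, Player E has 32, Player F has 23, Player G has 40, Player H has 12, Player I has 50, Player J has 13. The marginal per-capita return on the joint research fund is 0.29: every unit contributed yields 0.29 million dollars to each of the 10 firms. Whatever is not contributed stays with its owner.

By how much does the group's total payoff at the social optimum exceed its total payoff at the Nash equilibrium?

The private return per contributed unit is 0.29 < 1 for everyone, so the Nash equilibrium is zero contribution and the group total is Σ E_j = 56 + 48 + 35 + 8 + 32 + 23 + 40 + 12 + 50 + 13 = 317.
Each contributed unit returns 2.900 to the group, so the social optimum is full contribution by everyone: group total = 2.900 × 317 = 919.30.
Efficiency loss = (2.900 − 1) × 317 = 602.30.

602.30 million dollars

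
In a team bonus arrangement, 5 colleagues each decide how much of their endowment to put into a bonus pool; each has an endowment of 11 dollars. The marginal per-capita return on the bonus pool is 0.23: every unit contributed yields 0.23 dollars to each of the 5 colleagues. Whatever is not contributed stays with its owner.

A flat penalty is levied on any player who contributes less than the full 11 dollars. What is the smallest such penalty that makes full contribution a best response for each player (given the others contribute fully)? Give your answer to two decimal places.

8.47 dollars

Given the others contribute fully, the best deviation is to contribute 0 (any partial contribution still incurs the fine and gives up units whose private return 0.23 is below 1).
Deviating from 11 to 0 saves 11 dollars but forfeits the deviator's share of the drop in the bonus pool: 0.23 × 11 = 2.53.
So the deviation gain is 11 − 2.53 = 8.47, and the fine must be at least 8.47 dollars to wipe it out.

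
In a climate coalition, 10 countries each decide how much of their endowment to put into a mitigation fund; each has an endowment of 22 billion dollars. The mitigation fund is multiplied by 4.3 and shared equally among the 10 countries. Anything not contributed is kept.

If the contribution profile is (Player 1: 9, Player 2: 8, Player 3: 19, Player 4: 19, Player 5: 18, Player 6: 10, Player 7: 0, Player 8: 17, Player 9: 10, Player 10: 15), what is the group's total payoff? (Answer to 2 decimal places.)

632.50 billion dollars

Total contributed: 9 + 8 + 19 + 19 + 18 + 10 + 0 + 17 + 10 + 15 = 125; total kept: 10 × 22 − 125 = 95.
The mitigation fund pays out 4.3 × 125 = 537.50 in aggregate.
Group total = 95 + 537.50 = 632.50.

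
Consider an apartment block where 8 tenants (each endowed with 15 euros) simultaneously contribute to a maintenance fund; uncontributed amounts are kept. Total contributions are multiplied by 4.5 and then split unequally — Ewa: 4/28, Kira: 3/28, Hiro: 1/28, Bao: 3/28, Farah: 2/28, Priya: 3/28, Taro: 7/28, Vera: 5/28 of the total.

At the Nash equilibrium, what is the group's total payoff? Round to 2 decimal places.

172.50 euros

A player with share s gets back 4.5·s per unit contributed, so full contribution is dominant for anyone with s > 1/4.5 = 0.2222 and zero contribution is dominant for anyone below.
Only Taro (7/28) clears that bar, contributing 15; the remaining 7 contribute 0. Total contributed: 15.
The maintenance fund pays out 4.5 × 15 = 67.50 in total (split across the unequal shares, but the aggregate is all that matters for the group sum).
The 7 free-riders keep 15 each, adding 105. Group total = 105 + 67.50 = 172.50.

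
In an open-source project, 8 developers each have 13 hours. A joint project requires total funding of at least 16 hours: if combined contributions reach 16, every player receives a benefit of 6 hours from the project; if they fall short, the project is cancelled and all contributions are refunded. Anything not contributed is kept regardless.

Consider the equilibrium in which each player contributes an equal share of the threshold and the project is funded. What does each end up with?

Equal share of the threshold: 16/8 = 2.
At this profile no one gains by cutting their contribution: any cut drops the total below 16, the project is cancelled, contributions are refunded, and the deviator ends with 13, which is less than 13 − 2 + 6 = 17. Contributing more than 2 just wastes the excess. So contributing exactly 2 is a best response.
Each player's payoff: 13 − 2 + 6 = 17.

17 hours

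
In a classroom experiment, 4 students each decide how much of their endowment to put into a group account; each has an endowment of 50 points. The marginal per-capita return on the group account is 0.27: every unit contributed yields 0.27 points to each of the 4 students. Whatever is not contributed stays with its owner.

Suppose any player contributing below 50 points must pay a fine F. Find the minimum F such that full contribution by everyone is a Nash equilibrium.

Given the others contribute fully, the best deviation is to contribute 0 (any partial contribution still incurs the fine and gives up units whose private return 0.27 is below 1).
Deviating from 50 to 0 saves 50 points but forfeits the deviator's share of the drop in the group account: 0.27 × 50 = 13.50.
So the deviation gain is 50 − 13.50 = 36.50, and the fine must be at least 36.50 points to wipe it out.

36.50 points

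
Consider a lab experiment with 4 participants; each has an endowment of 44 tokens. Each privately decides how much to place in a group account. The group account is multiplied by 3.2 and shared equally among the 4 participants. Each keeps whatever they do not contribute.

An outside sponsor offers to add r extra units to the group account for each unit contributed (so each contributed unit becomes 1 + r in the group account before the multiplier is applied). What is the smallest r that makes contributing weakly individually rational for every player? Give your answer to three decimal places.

With matching at rate r, one contributed unit becomes (1 + r) in the group account and returns 3.2 × (1 + r) / 4 to the contributor.
Setting this equal to 1: 1 + r = 4/3.2 = 1.2500.
So the minimum matching rate is r = 1.2500 − 1 = 0.250.

0.250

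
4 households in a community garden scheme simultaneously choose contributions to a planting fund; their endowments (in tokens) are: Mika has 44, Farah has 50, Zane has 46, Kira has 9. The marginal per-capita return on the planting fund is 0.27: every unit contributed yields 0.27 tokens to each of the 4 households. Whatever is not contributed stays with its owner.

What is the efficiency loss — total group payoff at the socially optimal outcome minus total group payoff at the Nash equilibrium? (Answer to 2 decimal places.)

11.92 tokens

The private return per contributed unit is 0.27 < 1 for everyone, so the Nash equilibrium is zero contribution and the group total is Σ E_j = 44 + 50 + 46 + 9 = 149.
Each contributed unit returns 1.080 to the group, so the social optimum is full contribution by everyone: group total = 1.080 × 149 = 160.92.
Efficiency loss = (1.080 − 1) × 149 = 11.92.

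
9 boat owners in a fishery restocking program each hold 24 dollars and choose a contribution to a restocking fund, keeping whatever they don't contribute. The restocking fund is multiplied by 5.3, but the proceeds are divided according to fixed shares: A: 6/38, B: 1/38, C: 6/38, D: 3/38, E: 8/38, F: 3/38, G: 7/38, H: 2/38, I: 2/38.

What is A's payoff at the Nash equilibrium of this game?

A player with share s gets back 5.3·s per unit contributed, so full contribution is dominant for anyone with s > 1/5.3 = 0.1887 and zero contribution is dominant for anyone below.
E alone (share 8/38) is above the threshold, contributing 24; the remaining 8 contribute 0. Total contributed: 24.
A keeps 24 and receives 5.3 × 24 × 6/38 = 20.08 from the restocking fund, for a payoff of 44.08.

44.08 dollars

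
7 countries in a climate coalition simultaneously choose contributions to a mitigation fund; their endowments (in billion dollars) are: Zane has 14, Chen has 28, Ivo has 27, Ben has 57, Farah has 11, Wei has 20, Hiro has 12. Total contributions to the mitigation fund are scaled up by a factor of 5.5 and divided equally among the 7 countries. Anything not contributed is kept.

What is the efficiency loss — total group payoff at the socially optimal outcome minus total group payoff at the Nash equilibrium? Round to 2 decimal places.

The private return per contributed unit is 5.5/7 = 0.7857 < 1 for every player regardless of endowment, so the Nash equilibrium is zero contribution and the group total is Σ E_j = 14 + 28 + 27 + 57 + 11 + 20 + 12 = 169.
Each contributed unit returns 5.500 to the group, so the social optimum is full contribution by everyone: group total = 5.500 × 169 = 929.50.
Efficiency loss = (5.500 − 1) × 169 = 760.50.

760.50 billion dollars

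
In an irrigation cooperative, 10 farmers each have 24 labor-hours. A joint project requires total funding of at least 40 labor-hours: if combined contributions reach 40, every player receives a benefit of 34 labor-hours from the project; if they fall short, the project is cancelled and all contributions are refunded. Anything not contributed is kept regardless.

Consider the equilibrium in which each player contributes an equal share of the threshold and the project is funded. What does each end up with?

Equal share of the threshold: 40/10 = 4.
At this profile no one gains by cutting their contribution: any cut drops the total below 40, the project is cancelled, contributions are refunded, and the deviator ends with 24, which is less than 24 − 4 + 34 = 54. Contributing more than 4 just wastes the excess. So contributing exactly 4 is a best response.
Each player's payoff: 24 − 4 + 34 = 54.

54 labor-hours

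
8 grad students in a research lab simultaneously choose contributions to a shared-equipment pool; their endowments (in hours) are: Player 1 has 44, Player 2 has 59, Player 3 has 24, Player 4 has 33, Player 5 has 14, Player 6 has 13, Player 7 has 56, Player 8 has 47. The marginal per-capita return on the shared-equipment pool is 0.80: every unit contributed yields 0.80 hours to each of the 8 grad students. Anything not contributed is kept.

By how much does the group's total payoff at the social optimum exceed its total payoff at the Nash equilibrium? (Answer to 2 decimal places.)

The private return per contributed unit is 0.80 < 1 for everyone, so the Nash equilibrium is zero contribution and the group total is Σ E_j = 44 + 59 + 24 + 33 + 14 + 13 + 56 + 47 = 290.
Each contributed unit returns 6.400 to the group, so the social optimum is full contribution by everyone: group total = 6.400 × 290 = 1856.00.
Efficiency loss = (6.400 − 1) × 290 = 1566.00.

1566.00 hours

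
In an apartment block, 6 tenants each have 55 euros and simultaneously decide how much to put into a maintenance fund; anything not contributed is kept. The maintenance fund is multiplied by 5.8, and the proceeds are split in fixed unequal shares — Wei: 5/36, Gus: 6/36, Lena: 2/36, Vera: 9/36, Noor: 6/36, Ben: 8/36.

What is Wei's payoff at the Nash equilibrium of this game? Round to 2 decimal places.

143.61 euros

A player with share s gets back 5.8·s per unit contributed, so full contribution is dominant for anyone with s > 1/5.8 = 0.1724 and zero contribution is dominant for anyone below.
Vera and Ben clear that bar, contributing 55 each; the remaining 4 contribute 0. Total contributed: 110.
Wei keeps 55 and receives 5.8 × 110 × 5/36 = 88.61 from the maintenance fund, for a payoff of 143.61.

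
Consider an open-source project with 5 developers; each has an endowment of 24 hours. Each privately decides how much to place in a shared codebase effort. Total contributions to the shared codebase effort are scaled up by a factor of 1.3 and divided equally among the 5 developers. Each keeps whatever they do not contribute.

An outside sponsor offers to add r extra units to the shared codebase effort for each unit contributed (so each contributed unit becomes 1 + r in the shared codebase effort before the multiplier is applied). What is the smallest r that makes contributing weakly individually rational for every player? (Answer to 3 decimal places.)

2.846

With matching at rate r, one contributed unit becomes (1 + r) in the shared codebase effort and returns 1.3 × (1 + r) / 5 to the contributor.
Setting this equal to 1: 1 + r = 5/1.3 = 3.8462.
So the minimum matching rate is r = 3.8462 − 1 = 2.846.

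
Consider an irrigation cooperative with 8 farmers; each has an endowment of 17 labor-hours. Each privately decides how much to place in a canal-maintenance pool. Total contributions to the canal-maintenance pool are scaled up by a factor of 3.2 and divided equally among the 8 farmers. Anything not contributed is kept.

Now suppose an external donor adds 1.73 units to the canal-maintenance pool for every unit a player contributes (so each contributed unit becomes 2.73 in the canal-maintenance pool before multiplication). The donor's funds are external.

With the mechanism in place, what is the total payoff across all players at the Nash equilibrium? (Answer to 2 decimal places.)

1188.10 labor-hours

The effective private return per unit is now 3.2 × 2.73 / 8 = 1.0920 > 1, so every player's dominant strategy flips to full contribution.
So the Nash equilibrium is full contribution by all 8; the group earns 3.2 × 2.73 × 136 = 1188.10.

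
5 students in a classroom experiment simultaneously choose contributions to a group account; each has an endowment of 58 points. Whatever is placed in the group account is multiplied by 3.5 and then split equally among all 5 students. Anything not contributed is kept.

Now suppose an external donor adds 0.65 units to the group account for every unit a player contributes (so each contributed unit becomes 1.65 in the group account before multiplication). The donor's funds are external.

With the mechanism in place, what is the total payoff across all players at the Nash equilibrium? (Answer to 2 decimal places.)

The effective private return per unit is now 3.5 × 1.65 / 5 = 1.1550 > 1, so every player's dominant strategy flips to full contribution.
So the Nash equilibrium is full contribution by all 5; the group earns 3.5 × 1.65 × 290 = 1674.75.

1674.75 points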